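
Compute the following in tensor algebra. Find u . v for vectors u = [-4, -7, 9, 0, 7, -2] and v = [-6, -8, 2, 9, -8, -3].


The inner product u . v = sum of u_i * v_i.
Term-by-term: -4 * -6, -7 * -8, 9 * 2, 0 * 9, 7 * -8, -2 * -3
Products: 24, 56, 18, 0, -56, 6
Sum = 24 + 56 + 18 + 0 + -56 + 6 = 48

48


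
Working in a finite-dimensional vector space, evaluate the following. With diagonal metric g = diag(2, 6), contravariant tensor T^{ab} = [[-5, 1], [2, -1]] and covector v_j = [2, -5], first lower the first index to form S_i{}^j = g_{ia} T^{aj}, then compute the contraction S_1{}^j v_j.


Step 1: lower the first index. For a diagonal metric, g_{ia} T^{aj} = g_{ii} T^{ij} (no sum on i).
g_{11} = 2
S_1{}^1 = 2 * T^{11} = 2 * -5 = -10
S_1{}^2 = 2 * T^{12} = 2 * 1 = 2
Step 2: contract S_1{}^j with v_j.
S_1{}^1 * v_1 = -10 * 2 = -20
S_1{}^2 * v_2 = 2 * -5 = -10
Result = -20 + -10 = -30

-30


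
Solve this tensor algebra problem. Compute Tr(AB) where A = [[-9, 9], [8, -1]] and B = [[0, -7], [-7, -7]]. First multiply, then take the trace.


Tr(AB) = sum_i (AB)_{ii} where (AB)_{ii} = sum_k A_{ik} B_{ki}.
(AB)_{11} = -9*0 + 9*-7 = -63
(AB)_{22} = 8*-7 + -1*-7 = -49
Tr(AB) = -63 + -49 = -112

-112


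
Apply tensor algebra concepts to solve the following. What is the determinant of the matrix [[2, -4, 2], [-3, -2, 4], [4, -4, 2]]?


Expanding along the first row, det(A) = a11*M_11 - a12*M_12 + a13*M_13, where M_1j is the (1,j) minor.
Minor M_11 = -2*2 - 4*-4 = 12
Minor M_12 = -3*2 - 4*4 = -22
Minor M_13 = -3*-4 - -2*4 = 20
det = 2*(12) - -4*(-22) + 2*(20)
    = 24 - 88 + 40
    = -24

-24


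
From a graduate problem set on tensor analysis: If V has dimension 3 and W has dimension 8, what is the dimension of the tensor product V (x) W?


The dimension of a tensor product is the product of dimensions.
dim(V) = 3, dim(W) = 8
dim(V (x) W) = 3 * 8 = 24

24


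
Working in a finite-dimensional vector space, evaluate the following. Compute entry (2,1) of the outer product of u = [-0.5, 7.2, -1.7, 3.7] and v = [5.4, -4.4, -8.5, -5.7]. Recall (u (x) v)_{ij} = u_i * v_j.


The outer product entry T_{ij} = u_i * v_j.
We need i=2, j=1.
u_2 = 7.2, v_1 = 5.4
T_{2,1} = 7.2 * 5.4 = 38.88

38.88


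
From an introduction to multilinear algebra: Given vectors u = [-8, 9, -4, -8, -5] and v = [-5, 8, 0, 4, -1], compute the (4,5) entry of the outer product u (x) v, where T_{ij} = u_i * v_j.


The outer product entry T_{ij} = u_i * v_j.
We need i=4, j=5.
u_4 = -8, v_5 = -1
T_{4,5} = -8 * -1 = 8

8


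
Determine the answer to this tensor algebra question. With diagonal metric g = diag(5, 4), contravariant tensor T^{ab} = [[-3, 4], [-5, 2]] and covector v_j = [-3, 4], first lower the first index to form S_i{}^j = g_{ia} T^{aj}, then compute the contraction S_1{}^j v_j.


Step 1: lower the first index. For a diagonal metric, g_{ia} T^{aj} = g_{ii} T^{ij} (no sum on i).
g_{11} = 5
S_1{}^1 = 5 * T^{11} = 5 * -3 = -15
S_1{}^2 = 5 * T^{12} = 5 * 4 = 20
Step 2: contract S_1{}^j with v_j.
S_1{}^1 * v_1 = -15 * -3 = 45
S_1{}^2 * v_2 = 20 * 4 = 80
Result = 45 + 80 = 125

125


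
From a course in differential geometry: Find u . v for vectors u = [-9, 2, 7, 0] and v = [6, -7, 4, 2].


The inner product u . v = sum of u_i * v_i.
Term-by-term: -9 * 6, 2 * -7, 7 * 4, 0 * 2
Products: -54, -14, 28, 0
Sum = -54 + -14 + 28 + 0 = -40

-40


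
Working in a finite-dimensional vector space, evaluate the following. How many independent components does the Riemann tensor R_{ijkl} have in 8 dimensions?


The Riemann tensor in d dimensions has d^2(d^2 - 1)/12 independent components.
d = 8, so d^2 = 64
d^2 - 1 = 63
d^2(d^2 - 1) = 64 * 63 = 4032
Divide by 12: 4032 / 12 = 336

336


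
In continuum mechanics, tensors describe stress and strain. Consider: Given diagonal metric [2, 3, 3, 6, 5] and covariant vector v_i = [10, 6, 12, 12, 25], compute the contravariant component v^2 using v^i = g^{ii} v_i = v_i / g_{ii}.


To raise an index with a diagonal metric: v^i = v_i / g_{ii}.
For index 2: v_2 = 6, g_{22} = 3
v^2 = 6 / 3 = 2

2


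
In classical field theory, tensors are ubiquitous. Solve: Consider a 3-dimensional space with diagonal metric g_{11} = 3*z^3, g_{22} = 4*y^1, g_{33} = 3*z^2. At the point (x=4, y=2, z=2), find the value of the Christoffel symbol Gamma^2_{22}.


For a diagonal metric, Gamma^k_{ij} = (1/2) g^{kk} (dg_{ik}/dx_j + dg_{jk}/dx_i - dg_{ij}/dx_k).
The metric is diagonal, so g_{ab} = 0 for a != b.
At the given point: g_{11} = 24, g_{22} = 8, g_{33} = 12
g^{22} = 1/8
dg_{22}/dx_2 = dg_{22}/dx_2 = 4
dg_{22}/dx_2 = dg_{22}/dx_2 = 4
dg_{22}/dx_2 = dg_{22}/dx_2 = 4
Numerator = 4 + 4 - 4 = 4
Gamma^2_{22} = 4 / (2 * 8) = 1/4

1/4


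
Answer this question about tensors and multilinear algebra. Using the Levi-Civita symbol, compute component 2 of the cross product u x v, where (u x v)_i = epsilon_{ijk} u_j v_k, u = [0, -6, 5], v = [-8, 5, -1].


(u x v)_2 = sum_{j,k} epsilon_{2jk} u_j v_k. Only permutations of (1,2,3) contribute; the two non-zero terms are:
eps_{213} u_1 v_3 = -1 * 0 * -1 = 0
eps_{231} u_3 v_1 = 1 * 5 * -8 = -40
(u x v)_2 = -40

-40


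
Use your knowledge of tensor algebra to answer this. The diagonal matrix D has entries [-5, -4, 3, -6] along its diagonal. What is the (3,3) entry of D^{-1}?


For a diagonal matrix, the inverse has entries (D^{-1})_{ii} = 1/d_{ii}.
The diagonal entries are: d_{11} = -5, d_{22} = -4, d_{33} = 3, d_{44} = -6
We need (D^{-1})_{33} = 1/d_{33} = 1/3 = 1/3

1/3


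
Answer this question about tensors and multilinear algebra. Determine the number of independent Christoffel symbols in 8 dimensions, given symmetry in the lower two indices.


Christoffel symbols Gamma^k_{ij} are symmetric in i,j, so there are d * d(d+1)/2 independent symbols.
d = 8
d(d+1)/2 = 8 * 9 / 2 = 36
Total = 8 * 36 = 288

288


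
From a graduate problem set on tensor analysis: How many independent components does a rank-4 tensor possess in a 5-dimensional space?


The number of components of a rank-r tensor in d dimensions is d^r.
Here d = 5 and r = 4.
5^4 = 625

625


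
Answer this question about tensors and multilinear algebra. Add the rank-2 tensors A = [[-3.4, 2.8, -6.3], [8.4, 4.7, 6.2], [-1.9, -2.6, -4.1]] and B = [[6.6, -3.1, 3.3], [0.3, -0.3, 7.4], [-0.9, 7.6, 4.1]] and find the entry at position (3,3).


Tensor addition is component-wise: (A + B)_{ij} = A_{ij} + B_{ij}.
A_{33} = -4.1
B_{33} = 4.1
(A + B)_{33} = -4.1 + 4.1 = 0

0


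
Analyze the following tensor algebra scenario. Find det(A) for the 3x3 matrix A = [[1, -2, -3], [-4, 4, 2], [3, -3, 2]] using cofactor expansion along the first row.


Expanding along the first row, det(A) = a11*M_11 - a12*M_12 + a13*M_13, where M_1j is the (1,j) minor.
Minor M_11 = 4*2 - 2*-3 = 14
Minor M_12 = -4*2 - 2*3 = -14
Minor M_13 = -4*-3 - 4*3 = 0
det = 1*(14) - -2*(-14) + -3*(0)
    = 14 - 28 + 0
    = -14

-14


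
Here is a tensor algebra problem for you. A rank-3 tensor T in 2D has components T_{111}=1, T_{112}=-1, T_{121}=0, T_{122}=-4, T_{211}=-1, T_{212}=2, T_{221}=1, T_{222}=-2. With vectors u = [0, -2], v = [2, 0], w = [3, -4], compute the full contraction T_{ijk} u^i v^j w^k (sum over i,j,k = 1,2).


S = sum over i,j,k of T_{ijk} u_i v_j w_k. Expanding all 8 terms:
T_{111}*u_1*v_1*w_1 = 1*0*2*3 = 0  (running total: 0)
T_{112}*u_1*v_1*w_2 = -1*0*2*-4 = 0  (running total: 0)
T_{121}*u_1*v_2*w_1 = 0*0*0*3 = 0  (running total: 0)
T_{122}*u_1*v_2*w_2 = -4*0*0*-4 = 0  (running total: 0)
T_{211}*u_2*v_1*w_1 = -1*-2*2*3 = 12  (running total: 12)
T_{212}*u_2*v_1*w_2 = 2*-2*2*-4 = 32  (running total: 44)
T_{221}*u_2*v_2*w_1 = 1*-2*0*3 = 0  (running total: 44)
T_{222}*u_2*v_2*w_2 = -2*-2*0*-4 = 0  (running total: 44)
S = 44

44


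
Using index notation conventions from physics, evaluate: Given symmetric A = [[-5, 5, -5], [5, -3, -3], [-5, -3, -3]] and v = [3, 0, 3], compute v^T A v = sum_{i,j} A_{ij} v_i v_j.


First compute Av:
(Av)_1 = -5*3 + 5*0 + -5*3 = -30
(Av)_2 = 5*3 + -3*0 + -3*3 = 6
(Av)_3 = -5*3 + -3*0 + -3*3 = -24
Av = [-30, 6, -24]
Then v^T (Av) = 3*-30 + 0*6 + 3*-24
= -90 + 0 + -72 = -162

-162


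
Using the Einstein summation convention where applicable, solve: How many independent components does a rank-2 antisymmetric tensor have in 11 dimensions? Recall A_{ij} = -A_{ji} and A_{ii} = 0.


An antisymmetric rank-2 tensor satisfies A_{ij} = -A_{ji}, so diagonal entries are zero.
The independent components are the upper-triangular entries: C(n, 2) = n(n-1)/2.
n = 11
C(11, 2) = 11 * 10 / 2 = 110 / 2 = 55

55


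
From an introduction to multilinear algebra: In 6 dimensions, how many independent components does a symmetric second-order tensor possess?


A symmetric rank-2 tensor in d dimensions has d(d+1)/2 independent components.
d = 6
d(d+1)/2 = 6 * 7 / 2 = 42 / 2 = 21

21


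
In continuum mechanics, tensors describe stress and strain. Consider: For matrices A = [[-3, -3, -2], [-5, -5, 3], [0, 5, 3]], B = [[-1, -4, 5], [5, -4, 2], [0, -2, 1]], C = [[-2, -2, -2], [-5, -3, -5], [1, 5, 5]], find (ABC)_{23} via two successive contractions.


(ABC)_{23} = sum_m (AB)_{2m} C_{m3}. First compute row 2 of AB.
(AB)_{21} = -5*-1 + -5*5 + 3*0 = -20
(AB)_{22} = -5*-4 + -5*-4 + 3*-2 = 34
(AB)_{23} = -5*5 + -5*2 + 3*1 = -32
Now contract with column 3 of C:
(AB)_{21} * C_{13} = -20 * -2 = 40
(AB)_{22} * C_{23} = 34 * -5 = -170
(AB)_{23} * C_{33} = -32 * 5 = -160
(ABC)_{23} = 40 + -170 + -160 = -290

-290


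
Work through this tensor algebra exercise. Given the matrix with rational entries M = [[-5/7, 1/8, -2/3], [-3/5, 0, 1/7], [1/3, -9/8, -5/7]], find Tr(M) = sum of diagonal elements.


The trace is the sum of diagonal entries.
Diagonal: M[1,1] = -5/7, M[2,2] = 0, M[3,3] = -5/7
Tr(M) = -5/7 + 0 + -5/7
Computing step by step:
After adding M[1,1]: -5/7
After adding M[2,2]: -5/7
After adding M[3,3]: -10/7
Tr(M) = -10/7

-10/7


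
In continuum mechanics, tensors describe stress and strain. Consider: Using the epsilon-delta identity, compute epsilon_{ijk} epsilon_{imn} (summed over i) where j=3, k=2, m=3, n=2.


Using the identity: epsilon_{ijk} epsilon_{imn} = delta_{jm} delta_{kn} - delta_{jn} delta_{km}.
delta_{33} = 1
delta_{22} = 1
delta_{32} = 0
delta_{23} = 0
Result = 1 * 1 - 0 * 0 = 1 - 0 = 1

1


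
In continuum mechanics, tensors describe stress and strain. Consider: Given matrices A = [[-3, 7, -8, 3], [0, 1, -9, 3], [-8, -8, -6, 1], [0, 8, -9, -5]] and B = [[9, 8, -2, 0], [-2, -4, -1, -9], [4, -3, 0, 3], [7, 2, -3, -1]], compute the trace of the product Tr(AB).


Tr(AB) = sum_i (AB)_{ii} where (AB)_{ii} = sum_k A_{ik} B_{ki}.
(AB)_{11} = -3*9 + 7*-2 + -8*4 + 3*7 = -52
(AB)_{22} = 0*8 + 1*-4 + -9*-3 + 3*2 = 29
(AB)_{33} = -8*-2 + -8*-1 + -6*0 + 1*-3 = 21
(AB)_{44} = 0*0 + 8*-9 + -9*3 + -5*-1 = -94
Tr(AB) = -52 + 29 + 21 + -94 = -96

-96


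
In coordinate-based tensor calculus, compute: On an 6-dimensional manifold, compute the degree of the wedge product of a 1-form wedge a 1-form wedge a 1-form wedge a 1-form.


The degree of a wedge product is the sum of the degrees of the individual forms.
Degrees: 1, 1, 1, 1
Total degree = 1 + 1 + 1 + 1 = 4

4


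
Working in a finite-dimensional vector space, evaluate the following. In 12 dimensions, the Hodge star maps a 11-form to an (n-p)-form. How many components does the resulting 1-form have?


The Hodge dual of a p-form on an n-dimensional manifold is an (n-p)-form.
n = 12, p = 11, so dual degree = 12 - 11 = 1
The number of components is C(n, n-p) = C(12, 1) = 12

12


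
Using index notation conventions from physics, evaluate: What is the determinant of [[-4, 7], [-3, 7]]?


For a 2x2 matrix [[a, b], [c, d]], det = a*d - b*c.
a = -4, b = 7, c = -3, d = 7
a*d = -4 * 7 = -28
b*c = 7 * -3 = -21
det = -28 - -21 = -7

-7


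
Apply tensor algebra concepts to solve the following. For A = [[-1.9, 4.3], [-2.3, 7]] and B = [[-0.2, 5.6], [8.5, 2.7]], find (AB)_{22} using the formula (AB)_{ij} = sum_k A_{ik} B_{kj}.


(AB)_{ij} = sum_k A_{ik} B_{kj}.
For i=2, j=2:
A_{21} * B_{12} = -2.3 * 5.6 = -12.88
A_{22} * B_{22} = 7 * 2.7 = 18.9
Sum = -12.88 + 18.9 = 6.02

6.02


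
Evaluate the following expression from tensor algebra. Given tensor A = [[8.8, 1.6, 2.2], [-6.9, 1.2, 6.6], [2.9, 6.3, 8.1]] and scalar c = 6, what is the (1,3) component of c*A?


Scalar multiplication: (cA)_{ij} = c * A_{ij}.
c = 6
A_{13} = 2.2
(cA)_{13} = 6 * 2.2 = 13.2

13.2


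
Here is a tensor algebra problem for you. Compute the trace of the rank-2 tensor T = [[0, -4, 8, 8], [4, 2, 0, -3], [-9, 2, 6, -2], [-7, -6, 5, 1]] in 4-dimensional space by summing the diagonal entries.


The contraction (trace) of a rank-2 tensor is the sum of its diagonal elements.
Diagonal entries: A[1,1] = 0, A[2,2] = 2, A[3,3] = 6, A[4,4] = 1
Tr(A) = 0 + 2 + 6 + 1 = 9

9


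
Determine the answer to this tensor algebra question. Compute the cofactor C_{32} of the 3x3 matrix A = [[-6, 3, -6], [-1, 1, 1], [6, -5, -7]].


To find cofactor C_{32}, delete row 3 and column 2.
The resulting 2x2 submatrix is: [[-6, -6], [-1, 1]]
Minor M_{32} = -6*1 - -6*-1
  = -6 - 6 = -12
Sign = (-1)^(3+2) = (-1)^5 = -1
Cofactor C_{32} = -1 * -12 = 12

12


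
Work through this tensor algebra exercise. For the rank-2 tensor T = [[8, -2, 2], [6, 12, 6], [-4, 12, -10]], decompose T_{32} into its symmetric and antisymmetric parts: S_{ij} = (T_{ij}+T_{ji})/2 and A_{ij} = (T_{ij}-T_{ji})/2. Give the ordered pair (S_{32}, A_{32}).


T_{32} = 12
T_{23} = 6
S_{32} = (12 + 6)/2 = 18/2 = 9
A_{32} = (12 - 6)/2 = 6/2 = 3
Check: S + A = 9 + 3 = 12 = T_{32}.

(9, 3)


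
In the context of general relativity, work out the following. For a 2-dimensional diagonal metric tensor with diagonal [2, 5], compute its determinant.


For a diagonal metric, the determinant is the product of diagonal entries.
Diagonal entries: 2, 5
det(g) = 2 * 5 = 10

10


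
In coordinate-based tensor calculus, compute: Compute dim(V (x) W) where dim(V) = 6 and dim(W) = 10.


The dimension of a tensor product is the product of dimensions.
dim(V) = 6, dim(W) = 10
dim(V (x) W) = 6 * 10 = 60

60


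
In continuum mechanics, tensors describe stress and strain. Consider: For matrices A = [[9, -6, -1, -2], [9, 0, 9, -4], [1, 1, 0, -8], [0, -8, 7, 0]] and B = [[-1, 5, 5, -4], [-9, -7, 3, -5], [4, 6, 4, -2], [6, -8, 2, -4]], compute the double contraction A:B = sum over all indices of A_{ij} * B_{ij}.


A:B = sum over all i,j of A_{ij} * B_{ij}.
Row 1: 9*-1=-9, -6*5=-30, -1*5=-5, -2*-4=8 => row sum = -36
Row 2: 9*-9=-81, 0*-7=0, 9*3=27, -4*-5=20 => row sum = -34
Row 3: 1*4=4, 1*6=6, 0*4=0, -8*-2=16 => row sum = 26
Row 4: 0*6=0, -8*-8=64, 7*2=14, 0*-4=0 => row sum = 78
Total = -36 + -34 + 26 + 78 = 34

34


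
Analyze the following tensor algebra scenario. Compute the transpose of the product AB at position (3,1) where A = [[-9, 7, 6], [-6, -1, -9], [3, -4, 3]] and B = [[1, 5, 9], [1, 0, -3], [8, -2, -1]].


(AB)^T_{ij} = (AB)_{ji} = sum_k A_{jk} B_{ki}.
For i=3, j=1 we need (AB)_{13}:
A_{11} * B_{13} = -9 * 9 = -81
A_{12} * B_{23} = 7 * -3 = -21
A_{13} * B_{33} = 6 * -1 = -6
Sum = -81 + -21 + -6 = -108

-108


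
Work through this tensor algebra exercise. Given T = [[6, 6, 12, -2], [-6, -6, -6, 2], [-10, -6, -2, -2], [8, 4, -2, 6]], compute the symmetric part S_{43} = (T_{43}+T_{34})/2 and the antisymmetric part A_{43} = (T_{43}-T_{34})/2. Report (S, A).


T_{43} = -2
T_{34} = -2
S_{43} = (-2 + -2)/2 = -4/2 = -2
A_{43} = (-2 - -2)/2 = 0/2 = 0
Check: S + A = -2 + 0 = -2 = T_{43}.

(-2, 0)


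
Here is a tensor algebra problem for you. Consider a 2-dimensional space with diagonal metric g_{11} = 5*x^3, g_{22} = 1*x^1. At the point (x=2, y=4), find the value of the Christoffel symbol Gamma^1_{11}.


For a diagonal metric, Gamma^k_{ij} = (1/2) g^{kk} (dg_{ik}/dx_j + dg_{jk}/dx_i - dg_{ij}/dx_k).
The metric is diagonal, so g_{ab} = 0 for a != b.
At the given point: g_{11} = 40, g_{22} = 2
g^{11} = 1/40
dg_{11}/dx_1 = dg_{11}/dx_1 = 60
dg_{11}/dx_1 = dg_{11}/dx_1 = 60
dg_{11}/dx_1 = dg_{11}/dx_1 = 60
Numerator = 60 + 60 - 60 = 60
Gamma^1_{11} = 60 / (2 * 40) = 3/4

3/4


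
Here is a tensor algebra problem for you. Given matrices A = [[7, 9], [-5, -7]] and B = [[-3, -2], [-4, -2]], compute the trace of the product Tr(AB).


Tr(AB) = sum_i (AB)_{ii} where (AB)_{ii} = sum_k A_{ik} B_{ki}.
(AB)_{11} = 7*-3 + 9*-4 = -57
(AB)_{22} = -5*-2 + -7*-2 = 24
Tr(AB) = -57 + 24 = -33

-33


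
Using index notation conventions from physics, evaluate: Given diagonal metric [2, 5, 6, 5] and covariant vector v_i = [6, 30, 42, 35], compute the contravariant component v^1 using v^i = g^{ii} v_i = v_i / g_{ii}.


To raise an index with a diagonal metric: v^i = v_i / g_{ii}.
For index 1: v_1 = 6, g_{11} = 2
v^1 = 6 / 2 = 3

3


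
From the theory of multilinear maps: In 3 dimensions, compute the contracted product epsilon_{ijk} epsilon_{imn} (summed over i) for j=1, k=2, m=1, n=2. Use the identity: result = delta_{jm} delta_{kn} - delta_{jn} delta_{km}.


Using the identity: epsilon_{ijk} epsilon_{imn} = delta_{jm} delta_{kn} - delta_{jn} delta_{km}.
delta_{11} = 1
delta_{22} = 1
delta_{12} = 0
delta_{21} = 0
Result = 1 * 1 - 0 * 0 = 1 - 0 = 1

1


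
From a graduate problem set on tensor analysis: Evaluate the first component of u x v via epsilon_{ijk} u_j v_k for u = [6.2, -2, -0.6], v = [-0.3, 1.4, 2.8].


(u x v)_1 = sum_{j,k} epsilon_{1jk} u_j v_k. Only permutations of (1,2,3) contribute; the two non-zero terms are:
eps_{123} u_2 v_3 = 1 * -2 * 2.8 = -5.6
eps_{132} u_3 v_2 = -1 * -0.6 * 1.4 = 0.84
(u x v)_1 = -4.76

-4.76


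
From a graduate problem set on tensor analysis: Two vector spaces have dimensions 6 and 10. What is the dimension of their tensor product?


The dimension of a tensor product is the product of dimensions.
dim(V) = 6, dim(W) = 10
dim(V (x) W) = 6 * 10 = 60

60


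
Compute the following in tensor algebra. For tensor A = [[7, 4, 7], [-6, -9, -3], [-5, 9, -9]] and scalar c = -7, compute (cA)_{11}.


Scalar multiplication: (cA)_{ij} = c * A_{ij}.
c = -7
A_{11} = 7
(cA)_{11} = -7 * 7 = -49

-49


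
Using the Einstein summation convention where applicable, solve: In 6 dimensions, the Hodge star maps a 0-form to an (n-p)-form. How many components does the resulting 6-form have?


The Hodge dual of a p-form on an n-dimensional manifold is an (n-p)-form.
n = 6, p = 0, so dual degree = 6 - 0 = 6
The number of components is C(n, n-p) = C(6, 6) = 1

1


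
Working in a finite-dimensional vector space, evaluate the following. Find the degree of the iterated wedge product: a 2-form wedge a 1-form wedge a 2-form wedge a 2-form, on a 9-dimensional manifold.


The degree of a wedge product is the sum of the degrees of the individual forms.
Degrees: 2, 1, 2, 2
Total degree = 2 + 1 + 2 + 2 = 7

7


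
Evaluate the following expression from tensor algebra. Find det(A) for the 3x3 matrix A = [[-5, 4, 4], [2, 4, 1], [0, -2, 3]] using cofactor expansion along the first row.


Expanding along the first row, det(A) = a11*M_11 - a12*M_12 + a13*M_13, where M_1j is the (1,j) minor.
Minor M_11 = 4*3 - 1*-2 = 14
Minor M_12 = 2*3 - 1*0 = 6
Minor M_13 = 2*-2 - 4*0 = -4
det = -5*(14) - 4*(6) + 4*(-4)
    = -70 - 24 + -16
    = -110

-110


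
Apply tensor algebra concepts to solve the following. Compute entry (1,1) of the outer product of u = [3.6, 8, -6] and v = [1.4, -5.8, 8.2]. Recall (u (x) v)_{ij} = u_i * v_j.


The outer product entry T_{ij} = u_i * v_j.
We need i=1, j=1.
u_1 = 3.6, v_1 = 1.4
T_{1,1} = 3.6 * 1.4 = 5.04

5.04


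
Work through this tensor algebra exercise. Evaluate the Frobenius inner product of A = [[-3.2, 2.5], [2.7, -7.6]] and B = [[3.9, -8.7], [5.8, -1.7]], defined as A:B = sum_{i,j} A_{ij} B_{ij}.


A:B = sum over all i,j of A_{ij} * B_{ij}.
Row 1: -3.2*3.9=-12.48, 2.5*-8.7=-21.75 => row sum = -34.23
Row 2: 2.7*5.8=15.66, -7.6*-1.7=12.92 => row sum = 28.58
Total = -34.23 + 28.58 = -5.65

-5.65


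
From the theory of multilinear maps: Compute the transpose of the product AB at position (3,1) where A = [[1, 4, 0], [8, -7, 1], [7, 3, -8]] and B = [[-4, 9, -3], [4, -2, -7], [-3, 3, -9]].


(AB)^T_{ij} = (AB)_{ji} = sum_k A_{jk} B_{ki}.
For i=3, j=1 we need (AB)_{13}:
A_{11} * B_{13} = 1 * -3 = -3
A_{12} * B_{23} = 4 * -7 = -28
A_{13} * B_{33} = 0 * -9 = 0
Sum = -3 + -28 + 0 = -31

-31


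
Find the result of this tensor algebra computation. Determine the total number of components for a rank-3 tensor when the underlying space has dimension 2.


The number of components of a rank-r tensor in d dimensions is d^r.
Here d = 2 and r = 3.
2^3 = 8

8


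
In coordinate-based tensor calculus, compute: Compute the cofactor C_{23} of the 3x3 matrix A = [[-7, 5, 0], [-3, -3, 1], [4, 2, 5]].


To find cofactor C_{23}, delete row 2 and column 3.
The resulting 2x2 submatrix is: [[-7, 5], [4, 2]]
Minor M_{23} = -7*2 - 5*4
  = -14 - 20 = -34
Sign = (-1)^(2+3) = (-1)^5 = -1
Cofactor C_{23} = -1 * -34 = 34

34


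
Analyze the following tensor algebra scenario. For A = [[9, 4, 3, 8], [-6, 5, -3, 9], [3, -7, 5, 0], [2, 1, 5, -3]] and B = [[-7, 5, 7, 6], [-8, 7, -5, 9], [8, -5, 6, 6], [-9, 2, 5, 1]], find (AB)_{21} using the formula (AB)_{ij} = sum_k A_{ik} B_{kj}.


(AB)_{ij} = sum_k A_{ik} B_{kj}.
For i=2, j=1:
A_{21} * B_{11} = -6 * -7 = 42
A_{22} * B_{21} = 5 * -8 = -40
A_{23} * B_{31} = -3 * 8 = -24
A_{24} * B_{41} = 9 * -9 = -81
Sum = 42 + -40 + -24 + -81 = -103

-103


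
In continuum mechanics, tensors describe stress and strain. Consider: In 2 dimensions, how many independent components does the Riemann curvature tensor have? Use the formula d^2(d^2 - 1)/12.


The Riemann tensor in d dimensions has d^2(d^2 - 1)/12 independent components.
d = 2, so d^2 = 4
d^2 - 1 = 3
d^2(d^2 - 1) = 4 * 3 = 12
Divide by 12: 12 / 12 = 1

1


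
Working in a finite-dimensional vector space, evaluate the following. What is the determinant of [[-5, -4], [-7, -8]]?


For a 2x2 matrix [[a, b], [c, d]], det = a*d - b*c.
a = -5, b = -4, c = -7, d = -8
a*d = -5 * -8 = 40
b*c = -4 * -7 = 28
det = 40 - 28 = 12

12


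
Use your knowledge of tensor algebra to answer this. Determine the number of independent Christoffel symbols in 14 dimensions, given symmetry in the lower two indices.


Christoffel symbols Gamma^k_{ij} are symmetric in i,j, so there are d * d(d+1)/2 independent symbols.
d = 14
d(d+1)/2 = 14 * 15 / 2 = 105
Total = 14 * 105 = 1470

1470


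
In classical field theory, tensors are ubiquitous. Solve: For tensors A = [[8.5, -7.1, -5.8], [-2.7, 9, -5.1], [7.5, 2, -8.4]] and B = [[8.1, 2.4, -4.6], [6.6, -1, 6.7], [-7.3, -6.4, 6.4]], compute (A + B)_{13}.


Tensor addition is component-wise: (A + B)_{ij} = A_{ij} + B_{ij}.
A_{13} = -5.8
B_{13} = -4.6
(A + B)_{13} = -5.8 + -4.6 = -10.4

-10.4


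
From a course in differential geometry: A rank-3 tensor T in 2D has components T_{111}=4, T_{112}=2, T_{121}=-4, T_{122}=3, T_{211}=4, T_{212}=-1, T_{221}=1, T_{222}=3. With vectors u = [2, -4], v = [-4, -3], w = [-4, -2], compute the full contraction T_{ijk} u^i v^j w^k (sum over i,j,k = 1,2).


S = sum over i,j,k of T_{ijk} u_i v_j w_k. Expanding all 8 terms:
T_{111}*u_1*v_1*w_1 = 4*2*-4*-4 = 128  (running total: 128)
T_{112}*u_1*v_1*w_2 = 2*2*-4*-2 = 32  (running total: 160)
T_{121}*u_1*v_2*w_1 = -4*2*-3*-4 = -96  (running total: 64)
T_{122}*u_1*v_2*w_2 = 3*2*-3*-2 = 36  (running total: 100)
T_{211}*u_2*v_1*w_1 = 4*-4*-4*-4 = -256  (running total: -156)
T_{212}*u_2*v_1*w_2 = -1*-4*-4*-2 = 32  (running total: -124)
T_{221}*u_2*v_2*w_1 = 1*-4*-3*-4 = -48  (running total: -172)
T_{222}*u_2*v_2*w_2 = 3*-4*-3*-2 = -72  (running total: -244)
S = -244

-244


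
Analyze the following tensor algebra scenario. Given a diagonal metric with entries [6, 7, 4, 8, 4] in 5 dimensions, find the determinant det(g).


For a diagonal metric, the determinant is the product of diagonal entries.
Diagonal entries: 6, 7, 4, 8, 4
det(g) = 6 * 7 * 4 * 8 * 4 = 5376

5376


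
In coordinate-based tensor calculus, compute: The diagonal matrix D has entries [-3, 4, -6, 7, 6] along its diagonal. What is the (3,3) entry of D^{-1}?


For a diagonal matrix, the inverse has entries (D^{-1})_{ii} = 1/d_{ii}.
The diagonal entries are: d_{11} = -3, d_{22} = 4, d_{33} = -6, d_{44} = 7, d_{55} = 6
We need (D^{-1})_{33} = 1/d_{33} = 1/-6 = -1/6

-1/6


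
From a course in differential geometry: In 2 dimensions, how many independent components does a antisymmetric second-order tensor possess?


A antisymmetric rank-2 tensor in d dimensions has d(d-1)/2 independent components.
d = 2
d(d-1)/2 = 2 * 1 / 2 = 2 / 2 = 1

1


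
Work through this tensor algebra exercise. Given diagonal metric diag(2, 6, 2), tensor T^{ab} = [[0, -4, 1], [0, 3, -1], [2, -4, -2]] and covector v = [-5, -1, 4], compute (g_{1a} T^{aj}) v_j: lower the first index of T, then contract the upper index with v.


Step 1: lower the first index. For a diagonal metric, g_{ia} T^{aj} = g_{ii} T^{ij} (no sum on i).
g_{11} = 2
S_1{}^1 = 2 * T^{11} = 2 * 0 = 0
S_1{}^2 = 2 * T^{12} = 2 * -4 = -8
S_1{}^3 = 2 * T^{13} = 2 * 1 = 2
Step 2: contract S_1{}^j with v_j.
S_1{}^1 * v_1 = 0 * -5 = 0
S_1{}^2 * v_2 = -8 * -1 = 8
S_1{}^3 * v_3 = 2 * 4 = 8
Result = 0 + 8 + 8 = 16

16


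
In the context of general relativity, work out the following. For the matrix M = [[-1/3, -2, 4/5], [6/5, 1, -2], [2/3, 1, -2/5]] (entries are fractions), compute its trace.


The trace is the sum of diagonal entries.
Diagonal: M[1,1] = -1/3, M[2,2] = 1, M[3,3] = -2/5
Tr(M) = -1/3 + 1 + -2/5
Computing step by step:
After adding M[1,1]: -1/3
After adding M[2,2]: 2/3
After adding M[3,3]: 4/15
Tr(M) = 4/15

4/15


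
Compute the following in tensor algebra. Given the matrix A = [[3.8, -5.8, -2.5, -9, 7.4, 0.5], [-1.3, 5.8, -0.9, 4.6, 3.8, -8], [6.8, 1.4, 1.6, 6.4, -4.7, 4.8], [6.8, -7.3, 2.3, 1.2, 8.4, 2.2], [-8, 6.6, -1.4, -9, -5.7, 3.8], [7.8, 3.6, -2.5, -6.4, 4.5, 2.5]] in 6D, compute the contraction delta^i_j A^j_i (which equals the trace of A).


The contraction (trace) of a rank-2 tensor is the sum of its diagonal elements.
Diagonal entries: A[1,1] = 3.8, A[2,2] = 5.8, A[3,3] = 1.6, A[4,4] = 1.2, A[5,5] = -5.7, A[6,6] = 2.5
Tr(A) = 3.8 + 5.8 + 1.6 + 1.2 + -5.7 + 2.5 = 9.2

9.2


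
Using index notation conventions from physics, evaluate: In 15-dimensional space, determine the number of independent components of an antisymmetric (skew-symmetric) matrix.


An antisymmetric rank-2 tensor satisfies A_{ij} = -A_{ji}, so diagonal entries are zero.
The independent components are the upper-triangular entries: C(n, 2) = n(n-1)/2.
n = 15
C(15, 2) = 15 * 14 / 2 = 210 / 2 = 105

105


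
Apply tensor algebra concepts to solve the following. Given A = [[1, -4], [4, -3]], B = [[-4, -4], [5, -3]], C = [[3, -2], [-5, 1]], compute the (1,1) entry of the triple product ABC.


(ABC)_{11} = sum_m (AB)_{1m} C_{m1}. First compute row 1 of AB.
(AB)_{11} = 1*-4 + -4*5 = -24
(AB)_{12} = 1*-4 + -4*-3 = 8
Now contract with column 1 of C:
(AB)_{11} * C_{11} = -24 * 3 = -72
(AB)_{12} * C_{21} = 8 * -5 = -40
(ABC)_{11} = -72 + -40 = -112

-112


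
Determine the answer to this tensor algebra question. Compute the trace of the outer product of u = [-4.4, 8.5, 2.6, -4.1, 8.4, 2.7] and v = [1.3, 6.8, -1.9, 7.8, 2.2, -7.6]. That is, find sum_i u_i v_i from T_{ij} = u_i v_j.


The outer product gives T_{ij} = u_i v_j.
The trace (contraction) is Tr(T) = sum_i T_{ii} = sum_i u_i v_i.
Diagonal entries:
T_{11} = u_1 * v_1 = -4.4 * 1.3 = -5.72
T_{22} = u_2 * v_2 = 8.5 * 6.8 = 57.8
T_{33} = u_3 * v_3 = 2.6 * -1.9 = -4.94
T_{44} = u_4 * v_4 = -4.1 * 7.8 = -31.98
T_{55} = u_5 * v_5 = 8.4 * 2.2 = 18.48
T_{66} = u_6 * v_6 = 2.7 * -7.6 = -20.52
Tr(T) = -5.72 + 57.8 + -4.94 + -31.98 + 18.48 + -20.52 = 13.12

13.12


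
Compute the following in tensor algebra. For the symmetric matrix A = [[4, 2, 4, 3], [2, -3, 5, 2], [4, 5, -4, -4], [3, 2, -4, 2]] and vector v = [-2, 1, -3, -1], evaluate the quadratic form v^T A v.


First compute Av:
(Av)_1 = 4*-2 + 2*1 + 4*-3 + 3*-1 = -21
(Av)_2 = 2*-2 + -3*1 + 5*-3 + 2*-1 = -24
(Av)_3 = 4*-2 + 5*1 + -4*-3 + -4*-1 = 13
(Av)_4 = 3*-2 + 2*1 + -4*-3 + 2*-1 = 6
Av = [-21, -24, 13, 6]
Then v^T (Av) = -2*-21 + 1*-24 + -3*13 + -1*6
= 42 + -24 + -39 + -6 = -27

-27


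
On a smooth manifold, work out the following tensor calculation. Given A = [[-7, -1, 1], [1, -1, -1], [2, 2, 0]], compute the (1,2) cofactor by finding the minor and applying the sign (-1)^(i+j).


To find cofactor C_{12}, delete row 1 and column 2.
The resulting 2x2 submatrix is: [[1, -1], [2, 0]]
Minor M_{12} = 1*0 - -1*2
  = 0 - -2 = 2
Sign = (-1)^(1+2) = (-1)^3 = -1
Cofactor C_{12} = -1 * 2 = -2

-2


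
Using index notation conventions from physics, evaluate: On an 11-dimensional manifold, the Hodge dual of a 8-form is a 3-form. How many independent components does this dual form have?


The Hodge dual of a p-form on an n-dimensional manifold is an (n-p)-form.
n = 11, p = 8, so dual degree = 11 - 8 = 3
The number of components is C(n, n-p) = C(11, 3) = 165

165


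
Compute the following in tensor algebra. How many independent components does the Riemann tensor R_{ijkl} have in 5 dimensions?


The Riemann tensor in d dimensions has d^2(d^2 - 1)/12 independent components.
d = 5, so d^2 = 25
d^2 - 1 = 24
d^2(d^2 - 1) = 25 * 24 = 600
Divide by 12: 600 / 12 = 50

50


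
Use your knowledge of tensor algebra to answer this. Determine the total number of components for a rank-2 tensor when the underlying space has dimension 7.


The number of components of a rank-r tensor in d dimensions is d^r.
Here d = 7 and r = 2.
7^2 = 49

49


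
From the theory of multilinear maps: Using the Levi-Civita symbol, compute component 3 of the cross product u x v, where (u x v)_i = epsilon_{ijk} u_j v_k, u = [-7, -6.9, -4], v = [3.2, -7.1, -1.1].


(u x v)_3 = sum_{j,k} epsilon_{3jk} u_j v_k. Only permutations of (1,2,3) contribute; the two non-zero terms are:
eps_{312} u_1 v_2 = 1 * -7 * -7.1 = 49.7
eps_{321} u_2 v_1 = -1 * -6.9 * 3.2 = 22.08
(u x v)_3 = 71.78

71.78


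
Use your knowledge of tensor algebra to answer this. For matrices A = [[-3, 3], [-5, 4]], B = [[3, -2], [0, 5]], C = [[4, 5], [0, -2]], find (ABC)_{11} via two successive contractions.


(ABC)_{11} = sum_m (AB)_{1m} C_{m1}. First compute row 1 of AB.
(AB)_{11} = -3*3 + 3*0 = -9
(AB)_{12} = -3*-2 + 3*5 = 21
Now contract with column 1 of C:
(AB)_{11} * C_{11} = -9 * 4 = -36
(AB)_{12} * C_{21} = 21 * 0 = 0
(ABC)_{11} = -36 + 0 = -36

-36


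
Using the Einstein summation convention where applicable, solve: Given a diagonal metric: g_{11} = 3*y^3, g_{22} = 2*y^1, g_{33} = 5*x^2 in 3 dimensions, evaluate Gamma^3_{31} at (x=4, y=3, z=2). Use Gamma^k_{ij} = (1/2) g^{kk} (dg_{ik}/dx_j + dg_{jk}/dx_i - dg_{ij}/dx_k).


For a diagonal metric, Gamma^k_{ij} = (1/2) g^{kk} (dg_{ik}/dx_j + dg_{jk}/dx_i - dg_{ij}/dx_k).
The metric is diagonal, so g_{ab} = 0 for a != b.
At the given point: g_{11} = 81, g_{22} = 6, g_{33} = 80
g^{33} = 1/80
dg_{33}/dx_1 = dg_{33}/dx_1 = 40
dg_{13}/dx_3 = 0 (off-diagonal)
dg_{31}/dx_3 = 0 (off-diagonal)
Numerator = 40 + 0 - 0 = 40
Gamma^3_{31} = 40 / (2 * 80) = 1/4

1/4


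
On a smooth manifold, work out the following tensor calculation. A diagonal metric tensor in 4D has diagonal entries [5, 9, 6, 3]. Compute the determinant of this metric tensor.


For a diagonal metric, the determinant is the product of diagonal entries.
Diagonal entries: 5, 9, 6, 3
det(g) = 5 * 9 * 6 * 3 = 810

810


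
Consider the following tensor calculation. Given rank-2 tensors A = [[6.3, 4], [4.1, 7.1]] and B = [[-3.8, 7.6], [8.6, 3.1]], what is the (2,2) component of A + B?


Tensor addition is component-wise: (A + B)_{ij} = A_{ij} + B_{ij}.
A_{22} = 7.1
B_{22} = 3.1
(A + B)_{22} = 7.1 + 3.1 = 10.2

10.2


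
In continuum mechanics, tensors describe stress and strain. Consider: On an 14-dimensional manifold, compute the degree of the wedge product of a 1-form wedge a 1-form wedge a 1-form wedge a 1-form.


The degree of a wedge product is the sum of the degrees of the individual forms.
Degrees: 1, 1, 1, 1
Total degree = 1 + 1 + 1 + 1 = 4

4


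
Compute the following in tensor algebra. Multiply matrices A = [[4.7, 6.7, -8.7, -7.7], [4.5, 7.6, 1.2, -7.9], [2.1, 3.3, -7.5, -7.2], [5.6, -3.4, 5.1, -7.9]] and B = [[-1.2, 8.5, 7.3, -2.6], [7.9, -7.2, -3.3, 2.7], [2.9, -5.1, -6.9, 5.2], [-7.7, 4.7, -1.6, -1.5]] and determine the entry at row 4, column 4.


(AB)_{ij} = sum_k A_{ik} B_{kj}.
For i=4, j=4:
A_{41} * B_{14} = 5.6 * -2.6 = -14.56
A_{42} * B_{24} = -3.4 * 2.7 = -9.18
A_{43} * B_{34} = 5.1 * 5.2 = 26.52
A_{44} * B_{44} = -7.9 * -1.5 = 11.85
Sum = -14.56 + -9.18 + 26.52 + 11.85 = 14.63

14.63


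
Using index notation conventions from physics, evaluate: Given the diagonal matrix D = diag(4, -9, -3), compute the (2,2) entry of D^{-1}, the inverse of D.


For a diagonal matrix, the inverse has entries (D^{-1})_{ii} = 1/d_{ii}.
The diagonal entries are: d_{11} = 4, d_{22} = -9, d_{33} = -3
We need (D^{-1})_{22} = 1/d_{22} = 1/-9 = -1/9

-1/9


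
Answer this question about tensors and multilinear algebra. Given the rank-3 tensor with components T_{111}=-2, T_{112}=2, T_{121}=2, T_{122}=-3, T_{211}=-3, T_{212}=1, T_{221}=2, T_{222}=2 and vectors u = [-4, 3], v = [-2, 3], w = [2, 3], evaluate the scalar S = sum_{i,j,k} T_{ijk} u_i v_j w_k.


S = sum over i,j,k of T_{ijk} u_i v_j w_k. Expanding all 8 terms:
T_{111}*u_1*v_1*w_1 = -2*-4*-2*2 = -32  (running total: -32)
T_{112}*u_1*v_1*w_2 = 2*-4*-2*3 = 48  (running total: 16)
T_{121}*u_1*v_2*w_1 = 2*-4*3*2 = -48  (running total: -32)
T_{122}*u_1*v_2*w_2 = -3*-4*3*3 = 108  (running total: 76)
T_{211}*u_2*v_1*w_1 = -3*3*-2*2 = 36  (running total: 112)
T_{212}*u_2*v_1*w_2 = 1*3*-2*3 = -18  (running total: 94)
T_{221}*u_2*v_2*w_1 = 2*3*3*2 = 36  (running total: 130)
T_{222}*u_2*v_2*w_2 = 2*3*3*3 = 54  (running total: 184)
S = 184

184


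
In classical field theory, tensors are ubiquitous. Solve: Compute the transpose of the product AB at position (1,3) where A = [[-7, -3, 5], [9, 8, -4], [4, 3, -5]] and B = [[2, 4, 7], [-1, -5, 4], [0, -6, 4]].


(AB)^T_{ij} = (AB)_{ji} = sum_k A_{jk} B_{ki}.
For i=1, j=3 we need (AB)_{31}:
A_{31} * B_{11} = 4 * 2 = 8
A_{32} * B_{21} = 3 * -1 = -3
A_{33} * B_{31} = -5 * 0 = 0
Sum = 8 + -3 + 0 = 5

5


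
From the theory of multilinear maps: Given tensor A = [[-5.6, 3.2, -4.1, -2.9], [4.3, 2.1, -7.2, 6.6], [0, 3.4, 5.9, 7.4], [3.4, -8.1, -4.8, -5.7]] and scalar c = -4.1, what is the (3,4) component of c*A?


Scalar multiplication: (cA)_{ij} = c * A_{ij}.
c = -4.1
A_{34} = 7.4
(cA)_{34} = -4.1 * 7.4 = -30.34

-30.34


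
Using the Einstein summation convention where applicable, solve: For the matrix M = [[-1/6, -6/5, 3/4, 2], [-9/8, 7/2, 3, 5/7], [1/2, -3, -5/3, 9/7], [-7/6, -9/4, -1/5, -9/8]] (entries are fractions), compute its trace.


The trace is the sum of diagonal entries.
Diagonal: M[1,1] = -1/6, M[2,2] = 7/2, M[3,3] = -5/3, M[4,4] = -9/8
Tr(M) = -1/6 + 7/2 + -5/3 + -9/8
Computing step by step:
After adding M[1,1]: -1/6
After adding M[2,2]: 10/3
After adding M[3,3]: 5/3
After adding M[4,4]: 13/24
Tr(M) = 13/24

13/24


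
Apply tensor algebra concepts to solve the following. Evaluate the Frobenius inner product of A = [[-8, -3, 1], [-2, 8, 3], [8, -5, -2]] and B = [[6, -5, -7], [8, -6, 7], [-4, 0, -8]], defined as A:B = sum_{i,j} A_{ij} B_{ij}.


A:B = sum over all i,j of A_{ij} * B_{ij}.
Row 1: -8*6=-48, -3*-5=15, 1*-7=-7 => row sum = -40
Row 2: -2*8=-16, 8*-6=-48, 3*7=21 => row sum = -43
Row 3: 8*-4=-32, -5*0=0, -2*-8=16 => row sum = -16
Total = -40 + -43 + -16 = -99

-99


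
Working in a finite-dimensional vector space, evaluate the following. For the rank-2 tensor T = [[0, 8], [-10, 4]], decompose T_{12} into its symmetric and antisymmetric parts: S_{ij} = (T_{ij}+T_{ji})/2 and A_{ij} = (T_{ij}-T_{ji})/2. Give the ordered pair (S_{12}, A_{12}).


T_{12} = 8
T_{21} = -10
S_{12} = (8 + -10)/2 = -2/2 = -1
A_{12} = (8 - -10)/2 = 18/2 = 9
Check: S + A = -1 + 9 = 8 = T_{12}.

(-1, 9)


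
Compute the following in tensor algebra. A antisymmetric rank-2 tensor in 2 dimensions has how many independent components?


A antisymmetric rank-2 tensor in d dimensions has d(d-1)/2 independent components.
d = 2
d(d-1)/2 = 2 * 1 / 2 = 2 / 2 = 1

1


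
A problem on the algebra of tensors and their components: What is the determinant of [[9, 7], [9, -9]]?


For a 2x2 matrix [[a, b], [c, d]], det = a*d - b*c.
a = 9, b = 7, c = 9, d = -9
a*d = 9 * -9 = -81
b*c = 7 * 9 = 63
det = -81 - 63 = -144

-144


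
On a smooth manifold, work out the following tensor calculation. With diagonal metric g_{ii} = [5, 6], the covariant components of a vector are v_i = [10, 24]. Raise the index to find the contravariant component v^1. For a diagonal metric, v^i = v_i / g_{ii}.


To raise an index with a diagonal metric: v^i = v_i / g_{ii}.
For index 1: v_1 = 10, g_{11} = 5
v^1 = 10 / 5 = 2

2


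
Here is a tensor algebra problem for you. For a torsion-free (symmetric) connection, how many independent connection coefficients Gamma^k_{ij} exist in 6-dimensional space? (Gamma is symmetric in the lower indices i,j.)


Christoffel symbols Gamma^k_{ij} are symmetric in i,j, so there are d * d(d+1)/2 independent symbols.
d = 6
d(d+1)/2 = 6 * 7 / 2 = 21
Total = 6 * 21 = 126

126


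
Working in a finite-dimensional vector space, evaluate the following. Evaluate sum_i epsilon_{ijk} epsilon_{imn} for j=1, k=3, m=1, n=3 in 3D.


Using the identity: epsilon_{ijk} epsilon_{imn} = delta_{jm} delta_{kn} - delta_{jn} delta_{km}.
delta_{11} = 1
delta_{33} = 1
delta_{13} = 0
delta_{31} = 0
Result = 1 * 1 - 0 * 0 = 1 - 0 = 1

1


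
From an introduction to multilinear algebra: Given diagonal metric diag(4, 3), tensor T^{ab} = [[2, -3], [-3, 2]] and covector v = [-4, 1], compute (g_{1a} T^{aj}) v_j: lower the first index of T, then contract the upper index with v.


Step 1: lower the first index. For a diagonal metric, g_{ia} T^{aj} = g_{ii} T^{ij} (no sum on i).
g_{11} = 4
S_1{}^1 = 4 * T^{11} = 4 * 2 = 8
S_1{}^2 = 4 * T^{12} = 4 * -3 = -12
Step 2: contract S_1{}^j with v_j.
S_1{}^1 * v_1 = 8 * -4 = -32
S_1{}^2 * v_2 = -12 * 1 = -12
Result = -32 + -12 = -44

-44


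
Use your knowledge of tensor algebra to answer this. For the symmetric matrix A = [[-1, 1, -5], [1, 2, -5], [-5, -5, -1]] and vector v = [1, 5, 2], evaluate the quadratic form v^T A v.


First compute Av:
(Av)_1 = -1*1 + 1*5 + -5*2 = -6
(Av)_2 = 1*1 + 2*5 + -5*2 = 1
(Av)_3 = -5*1 + -5*5 + -1*2 = -32
Av = [-6, 1, -32]
Then v^T (Av) = 1*-6 + 5*1 + 2*-32
= -6 + 5 + -64 = -65

-65


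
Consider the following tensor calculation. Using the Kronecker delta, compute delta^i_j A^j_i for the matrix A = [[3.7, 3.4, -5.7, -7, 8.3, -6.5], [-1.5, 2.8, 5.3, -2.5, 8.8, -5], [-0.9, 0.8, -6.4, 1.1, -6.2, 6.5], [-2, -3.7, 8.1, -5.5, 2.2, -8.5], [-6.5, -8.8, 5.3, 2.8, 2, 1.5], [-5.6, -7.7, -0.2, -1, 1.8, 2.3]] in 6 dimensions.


The contraction (trace) of a rank-2 tensor is the sum of its diagonal elements.
Diagonal entries: A[1,1] = 3.7, A[2,2] = 2.8, A[3,3] = -6.4, A[4,4] = -5.5, A[5,5] = 2, A[6,6] = 2.3
Tr(A) = 3.7 + 2.8 + -6.4 + -5.5 + 2 + 2.3 = -1.1

-1.1


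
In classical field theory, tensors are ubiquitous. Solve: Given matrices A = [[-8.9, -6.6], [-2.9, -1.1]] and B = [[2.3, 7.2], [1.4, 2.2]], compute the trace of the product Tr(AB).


Tr(AB) = sum_i (AB)_{ii} where (AB)_{ii} = sum_k A_{ik} B_{ki}.
(AB)_{11} = -8.9*2.3 + -6.6*1.4 = -29.71
(AB)_{22} = -2.9*7.2 + -1.1*2.2 = -23.3
Tr(AB) = -29.71 + -23.3 = -53.01

-53.01


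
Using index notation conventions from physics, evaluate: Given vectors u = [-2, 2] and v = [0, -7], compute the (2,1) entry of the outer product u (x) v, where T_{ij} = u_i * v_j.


The outer product entry T_{ij} = u_i * v_j.
We need i=2, j=1.
u_2 = 2, v_1 = 0
T_{2,1} = 2 * 0 = 0

0


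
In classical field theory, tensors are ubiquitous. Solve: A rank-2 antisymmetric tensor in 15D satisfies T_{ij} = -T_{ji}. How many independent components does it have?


An antisymmetric rank-2 tensor satisfies A_{ij} = -A_{ji}, so diagonal entries are zero.
The independent components are the upper-triangular entries: C(n, 2) = n(n-1)/2.
n = 15
C(15, 2) = 15 * 14 / 2 = 210 / 2 = 105

105
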